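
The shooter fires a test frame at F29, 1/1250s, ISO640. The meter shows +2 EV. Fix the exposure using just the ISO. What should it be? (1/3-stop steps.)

Overexposed by 2 stops → need 2 stops darker.
ISO: 640 → 500 → 400 → 320 → 250 → 200 → 160.

ISO 160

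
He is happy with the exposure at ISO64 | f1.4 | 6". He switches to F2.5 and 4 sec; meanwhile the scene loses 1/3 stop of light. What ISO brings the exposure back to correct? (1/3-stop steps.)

ISO 400

Scene light: 1/3 stop darker.
Aperture: f/1.4 → f/1.6 → f/1.8 → f/2 → f/2.2 → f/2.5 — 1 2/3 stops stopped down (darker).
Shutter speed: 6 → 5 → 4 — 2/3 stop faster (darker).
Net so far: 2 2/3 stops darker. ISO: 64 → 80 → 100 → 125 → 160 → 200 → 250 → 320 → 400.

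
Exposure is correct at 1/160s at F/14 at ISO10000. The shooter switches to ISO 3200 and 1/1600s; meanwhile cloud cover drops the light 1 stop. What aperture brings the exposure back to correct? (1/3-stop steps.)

Scene light: 1 stop darker.
ISO: 10000 → 8000 → 6400 → 5000 → 4000 → 3200 — 1 2/3 stops lower (darker).
Shutter speed: 1/160 → 1/200 → 1/250 → 1/320 → 1/400 → 1/500 → 1/640 → 1/800 → 1/1000 → 1/1250 → 1/1600 — 3 1/3 stops shorter (darker).
Net so far: 6 stops darker. Aperture: f/14 → f/13 → f/11 → f/10 → f/9 → f/8 → f/7.1 → f/6.3 → f/5.6 → f/5 → f/4.5 → f/4 → f/3.5 → f/3.2 → f/2.8 → f/2.5 → f/2.2 → f/2 → f/1.8.

f/1.8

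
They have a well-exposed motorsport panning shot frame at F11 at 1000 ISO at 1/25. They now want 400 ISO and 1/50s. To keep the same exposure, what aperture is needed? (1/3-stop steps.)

f/5

ISO: 1000 → 800 → 640 → 500 → 400 — 1 1/3 stops lower (darker).
Shutter speed: 1/25 → 1/30 → 1/40 → 1/50 — 1 stop shorter (darker).
Net change so far: 2 1/3 stops darker. Offset with the aperture: f/11 → f/10 → f/9 → f/8 → f/7.1 → f/6.3 → f/5.6 → f/5.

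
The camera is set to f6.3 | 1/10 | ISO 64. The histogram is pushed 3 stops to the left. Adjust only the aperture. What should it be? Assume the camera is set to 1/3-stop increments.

f/2.2

Underexposed by 3 stops → need 3 stops brighter.
Aperture: f/6.3 → f/5.6 → f/5 → f/4.5 → f/4 → f/3.5 → f/3.2 → f/2.8 → f/2.5 → f/2.2.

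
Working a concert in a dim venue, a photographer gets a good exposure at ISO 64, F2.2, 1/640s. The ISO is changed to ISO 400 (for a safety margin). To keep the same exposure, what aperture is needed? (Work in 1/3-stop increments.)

ISO: 64 → 80 → 100 → 125 → 160 → 200 → 250 → 320 → 400 — 2 2/3 stops higher (brighter).
Need 2 2/3 stops darker from the aperture: f/2.2 → f/2.5 → f/2.8 → f/3.2 → f/3.5 → f/4 → f/4.5 → f/5 → f/5.6.

f/5.6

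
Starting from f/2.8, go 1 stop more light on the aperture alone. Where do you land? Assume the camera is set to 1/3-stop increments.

f/2

Aperture: f/2.8 → f/2.5 → f/2.2 → f/2 — 1 stop larger aperture (brighter).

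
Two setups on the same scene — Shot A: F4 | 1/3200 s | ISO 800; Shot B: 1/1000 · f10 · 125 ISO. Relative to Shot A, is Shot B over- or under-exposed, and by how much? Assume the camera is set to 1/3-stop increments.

3 2/3 stops darker

Aperture: f/4 → f/4.5 → f/5 → f/5.6 → f/6.3 → f/7.1 → f/8 → f/9 → f/10 — 2 2/3 stops narrower (darker).
Shutter speed: 1/3200 → 1/2500 → 1/2000 → 1/1600 → 1/1250 → 1/1000 — 1 2/3 stops slower (brighter).
ISO: 800 → 640 → 500 → 400 → 320 → 250 → 200 → 160 → 125 — 2 2/3 stops dropped (darker).
Net: −2 2/3 +1 2/3 −2 2/3 = −3 2/3 stops.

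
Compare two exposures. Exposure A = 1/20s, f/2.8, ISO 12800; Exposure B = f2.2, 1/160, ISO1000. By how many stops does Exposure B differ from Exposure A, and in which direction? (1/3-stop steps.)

Aperture: f/2.8 → f/2.5 → f/2.2 — 2/3 stop larger aperture (brighter).
Shutter speed: 1/20 → 1/25 → 1/30 → 1/40 → 1/50 → 1/60 → 1/80 → 1/100 → 1/125 → 1/160 — 3 stops faster (darker).
ISO: 12800 → 10000 → 8000 → 6400 → 5000 → 4000 → 3200 → 2500 → 2000 → 1600 → 1250 → 1000 — 3 2/3 stops dropped (darker).
Net: +2/3 −3 −3 2/3 = −6 stops.

6 stops darker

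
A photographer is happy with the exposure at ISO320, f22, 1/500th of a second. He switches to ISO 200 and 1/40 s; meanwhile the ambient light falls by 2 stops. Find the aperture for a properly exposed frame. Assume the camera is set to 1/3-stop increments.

f/32

Scene light: 2 stops darker.
ISO: 320 → 250 → 200 — 2/3 stop lower (darker).
Shutter speed: 1/500 → 1/400 → 1/320 → 1/250 → 1/200 → 1/160 → 1/125 → 1/100 → 1/80 → 1/60 → 1/50 → 1/40 — 3 2/3 stops slower (brighter).
Net so far: 1 stop brighter. Aperture: f/22 → f/25 → f/29 → f/32.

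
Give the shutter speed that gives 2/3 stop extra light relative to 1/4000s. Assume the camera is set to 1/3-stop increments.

Shutter speed: 1/4000 → 1/3200 → 1/2500 — 2/3 stop longer (brighter).

1/2500s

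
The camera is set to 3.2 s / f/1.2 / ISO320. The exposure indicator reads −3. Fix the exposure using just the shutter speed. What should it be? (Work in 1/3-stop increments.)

25 s

Underexposed by 3 stops → need 3 stops brighter.
Shutter speed: 3.2 → 4 → 5 → 6 → 8 → 10 → 13 → 15 → 20 → 25.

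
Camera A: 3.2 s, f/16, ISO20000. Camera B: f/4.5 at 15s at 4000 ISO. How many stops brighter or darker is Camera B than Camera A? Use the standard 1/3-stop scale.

3 2/3 stops brighter

Aperture: f/16 → f/14 → f/13 → f/11 → f/10 → f/9 → f/8 → f/7.1 → f/6.3 → f/5.6 → f/5 → f/4.5 — 3 2/3 stops wider (brighter).
Shutter speed: 3.2 → 4 → 5 → 6 → 8 → 10 → 13 → 15 — 2 1/3 stops longer (brighter).
ISO: 20000 → 16000 → 12800 → 10000 → 8000 → 6400 → 5000 → 4000 — 2 1/3 stops lower (darker).
Net: +3 2/3 +2 1/3 −2 1/3 = +3 2/3 stops.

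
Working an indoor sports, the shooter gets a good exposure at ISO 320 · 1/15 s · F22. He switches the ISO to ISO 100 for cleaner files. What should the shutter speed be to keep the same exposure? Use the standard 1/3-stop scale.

ISO: 320 → 250 → 200 → 160 → 125 → 100 — 1 2/3 stops dropped (darker).
Need 1 2/3 stops brighter from the shutter speed: 1/15 → 1/13 → 1/10 → 1/8 → 1/6 → 1/5.

1/5s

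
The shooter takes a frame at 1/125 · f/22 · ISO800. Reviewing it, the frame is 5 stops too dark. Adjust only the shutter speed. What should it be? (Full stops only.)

1/4s

Underexposed by 5 stops → need 5 stops brighter.
Shutter speed: 1/125 → 1/60 → 1/30 → 1/15 → 1/8 → 1/4.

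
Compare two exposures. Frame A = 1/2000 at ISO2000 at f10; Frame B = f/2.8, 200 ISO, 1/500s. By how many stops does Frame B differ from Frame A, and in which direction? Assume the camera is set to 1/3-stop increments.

2 1/3 stops brighter

Aperture: f/10 → f/9 → f/8 → f/7.1 → f/6.3 → f/5.6 → f/5 → f/4.5 → f/4 → f/3.5 → f/3.2 → f/2.8 — 3 2/3 stops wider (brighter).
Shutter speed: 1/2000 → 1/1600 → 1/1250 → 1/1000 → 1/800 → 1/640 → 1/500 — 2 stops longer (brighter).
ISO: 2000 → 1600 → 1250 → 1000 → 800 → 640 → 500 → 400 → 320 → 250 → 200 — 3 1/3 stops dropped (darker).
Net: +3 2/3 +2 −3 1/3 = +2 1/3 stops.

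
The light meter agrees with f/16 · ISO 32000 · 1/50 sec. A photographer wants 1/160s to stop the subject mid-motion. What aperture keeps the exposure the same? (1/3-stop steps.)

f/9

Shutter speed: 1/50 → 1/60 → 1/80 → 1/100 → 1/125 → 1/160 — 1 2/3 stops shorter (darker).
Need 1 2/3 stops brighter from the aperture: f/16 → f/14 → f/13 → f/11 → f/10 → f/9.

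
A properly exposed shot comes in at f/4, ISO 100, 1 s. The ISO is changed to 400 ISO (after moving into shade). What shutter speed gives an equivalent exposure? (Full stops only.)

ISO: 100 → 200 → 400 — 2 stops higher (brighter).
Need 2 stops darker from the shutter speed: 1 → 1/2 → 1/4.

1/4s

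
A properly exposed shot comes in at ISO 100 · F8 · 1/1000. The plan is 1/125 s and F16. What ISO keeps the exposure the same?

Shutter speed: 1/1000 → 1/500 → 1/250 → 1/125 — 3 stops slower (brighter).
Aperture: f/8 → f/11 → f/16 — 2 stops smaller aperture (darker).
Net change so far: 1 stop brighter. Offset with the ISO: 100 → 50.

ISO 50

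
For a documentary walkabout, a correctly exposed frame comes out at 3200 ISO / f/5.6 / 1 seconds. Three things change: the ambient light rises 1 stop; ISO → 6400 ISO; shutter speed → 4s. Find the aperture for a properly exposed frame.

Scene light: 1 stop brighter.
ISO: 3200 → 6400 — 1 stop raised (brighter).
Shutter speed: 1 → 2 → 4 — 2 stops slower (brighter).
Net so far: 4 stops brighter. Aperture: f/5.6 → f/8 → f/11 → f/16 → f/22.

f/22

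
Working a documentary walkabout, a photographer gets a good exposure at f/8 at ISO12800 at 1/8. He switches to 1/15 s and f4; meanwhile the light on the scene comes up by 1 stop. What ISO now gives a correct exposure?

ISO 3200

Scene light: 1 stop brighter.
Shutter speed: 1/8 → 1/15 — 1 stop faster (darker).
Aperture: f/8 → f/5.6 → f/4 — 2 stops wider (brighter).
Net so far: 2 stops brighter. ISO: 12800 → 6400 → 3200.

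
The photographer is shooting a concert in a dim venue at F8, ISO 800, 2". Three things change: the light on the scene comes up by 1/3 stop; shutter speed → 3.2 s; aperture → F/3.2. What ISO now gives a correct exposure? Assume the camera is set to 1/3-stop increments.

ISO 64

Scene light: 1/3 stop brighter.
Shutter speed: 2 → 2.5 → 3.2 — 2/3 stop slower (brighter).
Aperture: f/8 → f/7.1 → f/6.3 → f/5.6 → f/5 → f/4.5 → f/4 → f/3.5 → f/3.2 — 2 2/3 stops opened up (brighter).
Net so far: 3 2/3 stops brighter. ISO: 800 → 640 → 500 → 400 → 320 → 250 → 200 → 160 → 125 → 100 → 80 → 64.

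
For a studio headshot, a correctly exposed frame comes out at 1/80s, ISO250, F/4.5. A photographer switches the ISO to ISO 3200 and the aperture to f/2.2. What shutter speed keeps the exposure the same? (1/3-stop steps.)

ISO: 250 → 320 → 400 → 500 → 640 → 800 → 1000 → 1250 → 1600 → 2000 → 2500 → 3200 — 3 2/3 stops raised (brighter).
Aperture: f/4.5 → f/4 → f/3.5 → f/3.2 → f/2.8 → f/2.5 → f/2.2 — 2 stops opened up (brighter).
Net change so far: 5 2/3 stops brighter. Offset with the shutter speed: 1/80 → 1/100 → 1/125 → 1/160 → 1/200 → 1/250 → 1/320 → 1/400 → 1/500 → 1/640 → 1/800 → 1/1000 → 1/1250 → 1/1600 → 1/2000 → 1/2500 → 1/3200 → 1/4000.

1/4000s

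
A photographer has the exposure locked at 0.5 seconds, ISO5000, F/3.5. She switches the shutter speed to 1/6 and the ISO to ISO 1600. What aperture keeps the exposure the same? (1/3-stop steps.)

Shutter speed: 0.5 → 0.4 → 0.3 → 1/4 → 1/5 → 1/6 — 1 2/3 stops shorter (darker).
ISO: 5000 → 4000 → 3200 → 2500 → 2000 → 1600 — 1 2/3 stops dropped (darker).
Net change so far: 3 1/3 stops darker. Offset with the aperture: f/3.5 → f/3.2 → f/2.8 → f/2.5 → f/2.2 → f/2 → f/1.8 → f/1.6 → f/1.4 → f/1.2 → f/1.1.

f/1.1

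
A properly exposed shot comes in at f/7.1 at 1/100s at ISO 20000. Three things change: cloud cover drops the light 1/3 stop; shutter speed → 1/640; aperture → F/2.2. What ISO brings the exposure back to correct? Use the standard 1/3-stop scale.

Scene light: 1/3 stop darker.
Shutter speed: 1/100 → 1/125 → 1/160 → 1/200 → 1/250 → 1/320 → 1/400 → 1/500 → 1/640 — 2 2/3 stops faster (darker).
Aperture: f/7.1 → f/6.3 → f/5.6 → f/5 → f/4.5 → f/4 → f/3.5 → f/3.2 → f/2.8 → f/2.5 → f/2.2 — 3 1/3 stops wider (brighter).
Net so far: 1/3 stop brighter. ISO: 20000 → 16000.

ISO 16000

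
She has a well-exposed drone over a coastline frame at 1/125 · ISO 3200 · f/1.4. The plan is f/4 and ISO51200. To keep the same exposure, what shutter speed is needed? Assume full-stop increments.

Aperture: f/1.4 → f/2 → f/2.8 → f/4 — 3 stops narrower (darker).
ISO: 3200 → 6400 → 12800 → 25600 → 51200 — 4 stops raised (brighter).
Net change so far: 1 stop brighter. Offset with the shutter speed: 1/125 → 1/250.

1/250s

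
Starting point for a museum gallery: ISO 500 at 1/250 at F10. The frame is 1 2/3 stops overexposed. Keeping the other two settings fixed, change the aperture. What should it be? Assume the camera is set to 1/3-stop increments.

f/18

Overexposed by 1 2/3 stops → need 1 2/3 stops darker.
Aperture: f/10 → f/11 → f/13 → f/14 → f/16 → f/18.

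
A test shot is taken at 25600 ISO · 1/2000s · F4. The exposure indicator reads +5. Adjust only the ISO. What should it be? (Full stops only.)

Overexposed by 5 stops → need 5 stops darker.
ISO: 25600 → 12800 → 6400 → 3200 → 1600 → 800.

ISO 800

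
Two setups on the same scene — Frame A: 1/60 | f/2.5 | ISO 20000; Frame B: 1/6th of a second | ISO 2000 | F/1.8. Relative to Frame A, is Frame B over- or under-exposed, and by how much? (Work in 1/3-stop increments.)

1 stop brighter

Aperture: f/2.5 → f/2.2 → f/2 → f/1.8 — 1 stop opened up (brighter).
Shutter speed: 1/60 → 1/50 → 1/40 → 1/30 → 1/25 → 1/20 → 1/15 → 1/13 → 1/10 → 1/8 → 1/6 — 3 1/3 stops slower (brighter).
ISO: 20000 → 16000 → 12800 → 10000 → 8000 → 6400 → 5000 → 4000 → 3200 → 2500 → 2000 — 3 1/3 stops dropped (darker).
Net: +1 +3 1/3 −3 1/3 = +1 stop.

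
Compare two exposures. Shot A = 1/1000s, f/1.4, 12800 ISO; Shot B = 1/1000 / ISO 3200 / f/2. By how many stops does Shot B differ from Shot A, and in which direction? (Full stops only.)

3 stops darker

Aperture: f/1.4 → f/2 — 1 stop smaller aperture (darker).
Shutter speed: unchanged.
ISO: 12800 → 6400 → 3200 — 2 stops dropped (darker).
Net: −1 −2 = −3 stops.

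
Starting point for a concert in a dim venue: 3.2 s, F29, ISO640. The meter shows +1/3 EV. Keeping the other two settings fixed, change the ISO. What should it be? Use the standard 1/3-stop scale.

Overexposed by 1/3 stop → need 1/3 stop darker.
ISO: 640 → 500.

ISO 500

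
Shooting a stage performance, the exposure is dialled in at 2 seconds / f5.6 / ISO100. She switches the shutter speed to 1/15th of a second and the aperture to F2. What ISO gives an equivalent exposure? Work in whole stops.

ISO 400

Shutter speed: 2 → 1 → 1/2 → 1/4 → 1/8 → 1/15 — 5 stops faster (darker).
Aperture: f/5.6 → f/4 → f/2.8 → f/2 — 3 stops opened up (brighter).
Net change so far: 2 stops darker. Offset with the ISO: 100 → 200 → 400.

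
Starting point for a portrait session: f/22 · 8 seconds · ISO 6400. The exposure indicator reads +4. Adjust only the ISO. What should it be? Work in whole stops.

ISO 400

Overexposed by 4 stops → need 4 stops darker.
ISO: 6400 → 3200 → 1600 → 800 → 400.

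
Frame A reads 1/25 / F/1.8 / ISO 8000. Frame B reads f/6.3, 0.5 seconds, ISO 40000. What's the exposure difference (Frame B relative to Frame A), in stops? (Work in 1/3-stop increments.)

Aperture: f/1.8 → f/2 → f/2.2 → f/2.5 → f/2.8 → f/3.2 → f/3.5 → f/4 → f/4.5 → f/5 → f/5.6 → f/6.3 — 3 2/3 stops stopped down (darker).
Shutter speed: 1/25 → 1/20 → 1/15 → 1/13 → 1/10 → 1/8 → 1/6 → 1/5 → 1/4 → 0.3 → 0.4 → 0.5 — 3 2/3 stops slower (brighter).
ISO: 8000 → 10000 → 12800 → 16000 → 20000 → 25600 → 32000 → 40000 — 2 1/3 stops raised (brighter).
Net: −3 2/3 +3 2/3 +2 1/3 = +2 1/3 stops.

2 1/3 stops brighter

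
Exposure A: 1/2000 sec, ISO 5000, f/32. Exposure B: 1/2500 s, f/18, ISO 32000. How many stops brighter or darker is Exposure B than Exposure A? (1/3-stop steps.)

4 stops brighter

Aperture: f/32 → f/29 → f/25 → f/22 → f/20 → f/18 — 1 2/3 stops opened up (brighter).
Shutter speed: 1/2000 → 1/2500 — 1/3 stop faster (darker).
ISO: 5000 → 6400 → 8000 → 10000 → 12800 → 16000 → 20000 → 25600 → 32000 — 2 2/3 stops raised (brighter).
Net: +1 2/3 −1/3 +2 2/3 = +4 stops.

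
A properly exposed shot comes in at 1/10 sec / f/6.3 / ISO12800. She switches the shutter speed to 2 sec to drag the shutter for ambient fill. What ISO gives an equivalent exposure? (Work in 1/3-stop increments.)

Shutter speed: 1/10 → 1/8 → 1/6 → 1/5 → 1/4 → 0.3 → 0.4 → 0.5 → 0.6 → 0.8 → 1 → 1.3 → 1.6 → 2 — 4 1/3 stops slower (brighter).
Need 4 1/3 stops darker from the ISO: 12800 → 10000 → 8000 → 6400 → 5000 → 4000 → 3200 → 2500 → 2000 → 1600 → 1250 → 1000 → 800 → 640.

ISO 640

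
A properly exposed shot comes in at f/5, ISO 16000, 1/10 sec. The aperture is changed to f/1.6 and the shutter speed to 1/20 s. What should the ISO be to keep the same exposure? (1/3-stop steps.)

Aperture: f/5 → f/4.5 → f/4 → f/3.5 → f/3.2 → f/2.8 → f/2.5 → f/2.2 → f/2 → f/1.8 → f/1.6 — 3 1/3 stops wider (brighter).
Shutter speed: 1/10 → 1/13 → 1/15 → 1/20 — 1 stop shorter (darker).
Net change so far: 2 1/3 stops brighter. Offset with the ISO: 16000 → 12800 → 10000 → 8000 → 6400 → 5000 → 4000 → 3200.

ISO 3200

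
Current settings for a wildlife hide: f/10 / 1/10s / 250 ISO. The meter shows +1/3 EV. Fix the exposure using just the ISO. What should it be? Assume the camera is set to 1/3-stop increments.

ISO 200

Overexposed by 1/3 stop → need 1/3 stop darker.
ISO: 250 → 200.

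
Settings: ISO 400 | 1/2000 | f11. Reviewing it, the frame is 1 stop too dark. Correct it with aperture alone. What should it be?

Underexposed by 1 stop → need 1 stop brighter.
Aperture: f/11 → f/8.

f/8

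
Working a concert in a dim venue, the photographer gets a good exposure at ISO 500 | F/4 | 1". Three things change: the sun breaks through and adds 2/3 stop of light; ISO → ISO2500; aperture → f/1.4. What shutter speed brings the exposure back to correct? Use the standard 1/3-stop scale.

Scene light: 2/3 stop brighter.
ISO: 500 → 640 → 800 → 1000 → 1250 → 1600 → 2000 → 2500 — 2 1/3 stops raised (brighter).
Aperture: f/4 → f/3.5 → f/3.2 → f/2.8 → f/2.5 → f/2.2 → f/2 → f/1.8 → f/1.6 → f/1.4 — 3 stops larger aperture (brighter).
Net so far: 6 stops brighter. Shutter speed: 1 → 0.8 → 0.6 → 0.5 → 0.4 → 0.3 → 1/4 → 1/5 → 1/6 → 1/8 → 1/10 → 1/13 → 1/15 → 1/20 → 1/25 → 1/30 → 1/40 → 1/50 → 1/60.

1/60s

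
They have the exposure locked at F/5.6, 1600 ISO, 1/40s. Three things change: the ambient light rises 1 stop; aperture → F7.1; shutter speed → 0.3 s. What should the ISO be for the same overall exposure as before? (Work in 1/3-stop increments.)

Scene light: 1 stop brighter.
Aperture: f/5.6 → f/6.3 → f/7.1 — 2/3 stop narrower (darker).
Shutter speed: 1/40 → 1/30 → 1/25 → 1/20 → 1/15 → 1/13 → 1/10 → 1/8 → 1/6 → 1/5 → 1/4 → 0.3 — 3 2/3 stops longer (brighter).
Net so far: 4 stops brighter. ISO: 1600 → 1250 → 1000 → 800 → 640 → 500 → 400 → 320 → 250 → 200 → 160 → 125 → 100.

ISO 100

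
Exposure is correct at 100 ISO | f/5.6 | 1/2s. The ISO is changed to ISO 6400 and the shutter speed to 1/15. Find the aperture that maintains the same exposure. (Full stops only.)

ISO: 100 → 200 → 400 → 800 → 1600 → 3200 → 6400 — 6 stops higher (brighter).
Shutter speed: 1/2 → 1/4 → 1/8 → 1/15 — 3 stops shorter (darker).
Net change so far: 3 stops brighter. Offset with the aperture: f/5.6 → f/8 → f/11 → f/16.

f/16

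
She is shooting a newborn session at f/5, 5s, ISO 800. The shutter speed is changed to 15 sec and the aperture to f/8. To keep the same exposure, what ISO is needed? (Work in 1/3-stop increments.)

Shutter speed: 5 → 6 → 8 → 10 → 13 → 15 — 1 2/3 stops longer (brighter).
Aperture: f/5 → f/5.6 → f/6.3 → f/7.1 → f/8 — 1 1/3 stops narrower (darker).
Net change so far: 1/3 stop brighter. Offset with the ISO: 800 → 640.

ISO 640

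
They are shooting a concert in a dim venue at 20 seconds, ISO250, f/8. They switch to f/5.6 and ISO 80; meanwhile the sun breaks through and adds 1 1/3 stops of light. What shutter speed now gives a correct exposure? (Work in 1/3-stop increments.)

13 s

Scene light: 1 1/3 stops brighter.
Aperture: f/8 → f/7.1 → f/6.3 → f/5.6 — 1 stop wider (brighter).
ISO: 250 → 200 → 160 → 125 → 100 → 80 — 1 2/3 stops dropped (darker).
Net so far: 2/3 stop brighter. Shutter speed: 20 → 15 → 13.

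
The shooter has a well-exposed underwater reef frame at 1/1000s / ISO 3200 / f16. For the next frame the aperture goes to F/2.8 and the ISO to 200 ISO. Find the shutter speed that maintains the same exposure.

Aperture: f/16 → f/11 → f/8 → f/5.6 → f/4 → f/2.8 — 5 stops opened up (brighter).
ISO: 3200 → 1600 → 800 → 400 → 200 — 4 stops dropped (darker).
Net change so far: 1 stop brighter. Offset with the shutter speed: 1/1000 → 1/2000.

1/2000s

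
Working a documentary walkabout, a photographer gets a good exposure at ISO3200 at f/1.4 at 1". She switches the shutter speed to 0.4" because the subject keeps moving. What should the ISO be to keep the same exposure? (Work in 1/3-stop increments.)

ISO 8000

Shutter speed: 1 → 0.8 → 0.6 → 0.5 → 0.4 — 1 1/3 stops shorter (darker).
Need 1 1/3 stops brighter from the ISO: 3200 → 4000 → 5000 → 6400 → 8000.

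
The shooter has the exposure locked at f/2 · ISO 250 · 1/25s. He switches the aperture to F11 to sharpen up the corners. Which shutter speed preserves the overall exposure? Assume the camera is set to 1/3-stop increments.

1.3 s

Aperture: f/2 → f/2.2 → f/2.5 → f/2.8 → f/3.2 → f/3.5 → f/4 → f/4.5 → f/5 → f/5.6 → f/6.3 → f/7.1 → f/8 → f/9 → f/10 → f/11 — 5 stops stopped down (darker).
Need 5 stops brighter from the shutter speed: 1/25 → 1/20 → 1/15 → 1/13 → 1/10 → 1/8 → 1/6 → 1/5 → 1/4 → 0.3 → 0.4 → 0.5 → 0.6 → 0.8 → 1 → 1.3.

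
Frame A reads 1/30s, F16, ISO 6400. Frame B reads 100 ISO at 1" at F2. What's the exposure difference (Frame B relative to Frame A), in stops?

5 stops brighter

Aperture: f/16 → f/11 → f/8 → f/5.6 → f/4 → f/2.8 → f/2 — 6 stops opened up (brighter).
Shutter speed: 1/30 → 1/15 → 1/8 → 1/4 → 1/2 → 1 — 5 stops longer (brighter).
ISO: 6400 → 3200 → 1600 → 800 → 400 → 200 → 100 — 6 stops dropped (darker).
Net: +6 +5 −6 = +5 stops.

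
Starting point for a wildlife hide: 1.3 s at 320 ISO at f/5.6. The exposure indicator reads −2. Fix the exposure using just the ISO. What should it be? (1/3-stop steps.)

Underexposed by 2 stops → need 2 stops brighter.
ISO: 320 → 400 → 500 → 640 → 800 → 1000 → 1250.

ISO 1250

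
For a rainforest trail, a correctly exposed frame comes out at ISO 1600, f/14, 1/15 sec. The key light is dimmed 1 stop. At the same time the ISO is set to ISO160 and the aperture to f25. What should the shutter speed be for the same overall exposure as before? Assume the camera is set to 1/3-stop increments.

4 s

Scene light: 1 stop darker.
ISO: 1600 → 1250 → 1000 → 800 → 640 → 500 → 400 → 320 → 250 → 200 → 160 — 3 1/3 stops lower (darker).
Aperture: f/14 → f/16 → f/18 → f/20 → f/22 → f/25 — 1 2/3 stops narrower (darker).
Net so far: 6 stops darker. Shutter speed: 1/15 → 1/13 → 1/10 → 1/8 → 1/6 → 1/5 → 1/4 → 0.3 → 0.4 → 0.5 → 0.6 → 0.8 → 1 → 1.3 → 1.6 → 2 → 2.5 → 3.2 → 4.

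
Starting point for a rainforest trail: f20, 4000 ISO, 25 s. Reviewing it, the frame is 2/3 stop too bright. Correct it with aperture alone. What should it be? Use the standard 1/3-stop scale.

Overexposed by 2/3 stop → need 2/3 stop darker.
Aperture: f/20 → f/22 → f/25.

f/25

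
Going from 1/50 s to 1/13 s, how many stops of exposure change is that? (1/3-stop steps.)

2 stops

1/50 → 1/40 → 1/30 → 1/25 → 1/20 → 1/15 → 1/13 — count the steps: 6 third-stops = 2 stops.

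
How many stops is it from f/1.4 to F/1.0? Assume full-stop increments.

1 stop

f/1.4 → f/1.0 — count the steps: 1 stop.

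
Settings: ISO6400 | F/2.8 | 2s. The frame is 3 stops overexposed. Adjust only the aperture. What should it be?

f/8

Overexposed by 3 stops → need 3 stops darker.
Aperture: f/2.8 → f/4 → f/5.6 → f/8.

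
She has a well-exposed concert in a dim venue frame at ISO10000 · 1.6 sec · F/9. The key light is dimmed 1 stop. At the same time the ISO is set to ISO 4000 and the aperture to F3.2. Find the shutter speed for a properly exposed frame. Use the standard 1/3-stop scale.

Scene light: 1 stop darker.
ISO: 10000 → 8000 → 6400 → 5000 → 4000 — 1 1/3 stops lower (darker).
Aperture: f/9 → f/8 → f/7.1 → f/6.3 → f/5.6 → f/5 → f/4.5 → f/4 → f/3.5 → f/3.2 — 3 stops wider (brighter).
Net so far: 2/3 stop brighter. Shutter speed: 1.6 → 1.3 → 1.

1 s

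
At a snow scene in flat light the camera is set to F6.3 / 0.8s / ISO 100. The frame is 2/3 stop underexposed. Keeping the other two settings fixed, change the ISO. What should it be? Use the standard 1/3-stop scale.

ISO 160

Underexposed by 2/3 stop → need 2/3 stop brighter.
ISO: 100 → 125 → 160.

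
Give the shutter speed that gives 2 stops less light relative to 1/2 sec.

1/8s

Shutter speed: 1/2 → 1/4 → 1/8 — 2 stops shorter (darker).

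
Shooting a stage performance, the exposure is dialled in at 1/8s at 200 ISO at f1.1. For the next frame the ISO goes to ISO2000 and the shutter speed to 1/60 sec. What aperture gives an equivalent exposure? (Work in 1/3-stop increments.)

f/1.2

ISO: 200 → 250 → 320 → 400 → 500 → 640 → 800 → 1000 → 1250 → 1600 → 2000 — 3 1/3 stops higher (brighter).
Shutter speed: 1/8 → 1/10 → 1/13 → 1/15 → 1/20 → 1/25 → 1/30 → 1/40 → 1/50 → 1/60 — 3 stops faster (darker).
Net change so far: 1/3 stop brighter. Offset with the aperture: f/1.1 → f/1.2.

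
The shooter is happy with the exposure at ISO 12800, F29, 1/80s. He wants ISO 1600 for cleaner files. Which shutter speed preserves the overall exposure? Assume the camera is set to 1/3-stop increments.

ISO: 12800 → 10000 → 8000 → 6400 → 5000 → 4000 → 3200 → 2500 → 2000 → 1600 — 3 stops dropped (darker).
Need 3 stops brighter from the shutter speed: 1/80 → 1/60 → 1/50 → 1/40 → 1/30 → 1/25 → 1/20 → 1/15 → 1/13 → 1/10.

1/10s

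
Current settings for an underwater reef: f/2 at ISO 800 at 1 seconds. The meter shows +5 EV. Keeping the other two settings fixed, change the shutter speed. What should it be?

Overexposed by 5 stops → need 5 stops darker.
Shutter speed: 1 → 1/2 → 1/4 → 1/8 → 1/15 → 1/30.

1/30s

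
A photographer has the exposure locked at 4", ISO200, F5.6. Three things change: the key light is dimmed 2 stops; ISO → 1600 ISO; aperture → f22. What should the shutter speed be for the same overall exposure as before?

30 s

Scene light: 2 stops darker.
ISO: 200 → 400 → 800 → 1600 — 3 stops higher (brighter).
Aperture: f/5.6 → f/8 → f/11 → f/16 → f/22 — 4 stops stopped down (darker).
Net so far: 3 stops darker. Shutter speed: 4 → 8 → 15 → 30.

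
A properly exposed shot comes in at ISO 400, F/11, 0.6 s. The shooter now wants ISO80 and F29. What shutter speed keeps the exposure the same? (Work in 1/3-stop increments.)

20 s

ISO: 400 → 320 → 250 → 200 → 160 → 125 → 100 → 80 — 2 1/3 stops dropped (darker).
Aperture: f/11 → f/13 → f/14 → f/16 → f/18 → f/20 → f/22 → f/25 → f/29 — 2 2/3 stops stopped down (darker).
Net change so far: 5 stops darker. Offset with the shutter speed: 0.6 → 0.8 → 1 → 1.3 → 1.6 → 2 → 2.5 → 3.2 → 4 → 5 → 6 → 8 → 10 → 13 → 15 → 20.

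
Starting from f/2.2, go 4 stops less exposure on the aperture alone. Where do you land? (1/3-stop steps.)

f/9

Aperture: f/2.2 → f/2.5 → f/2.8 → f/3.2 → f/3.5 → f/4 → f/4.5 → f/5 → f/5.6 → f/6.3 → f/7.1 → f/8 → f/9 — 4 stops smaller aperture (darker).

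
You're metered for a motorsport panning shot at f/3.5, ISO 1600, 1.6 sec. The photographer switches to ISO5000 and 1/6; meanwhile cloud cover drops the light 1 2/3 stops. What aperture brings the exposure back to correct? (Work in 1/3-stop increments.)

f/1.1

Scene light: 1 2/3 stops darker.
ISO: 1600 → 2000 → 2500 → 3200 → 4000 → 5000 — 1 2/3 stops higher (brighter).
Shutter speed: 1.6 → 1.3 → 1 → 0.8 → 0.6 → 0.5 → 0.4 → 0.3 → 1/4 → 1/5 → 1/6 — 3 1/3 stops shorter (darker).
Net so far: 3 1/3 stops darker. Aperture: f/3.5 → f/3.2 → f/2.8 → f/2.5 → f/2.2 → f/2 → f/1.8 → f/1.6 → f/1.4 → f/1.2 → f/1.1.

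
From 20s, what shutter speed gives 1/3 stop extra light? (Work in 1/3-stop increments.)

Shutter speed: 20 → 25 — 1/3 stop slower (brighter).

25 s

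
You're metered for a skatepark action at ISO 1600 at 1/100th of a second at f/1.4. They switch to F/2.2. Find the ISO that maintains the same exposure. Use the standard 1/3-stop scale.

Aperture: f/1.4 → f/1.6 → f/1.8 → f/2 → f/2.2 — 1 1/3 stops stopped down (darker).
Need 1 1/3 stops brighter from the ISO: 1600 → 2000 → 2500 → 3200 → 4000.

ISO 4000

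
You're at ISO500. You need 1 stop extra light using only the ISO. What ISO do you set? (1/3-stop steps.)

ISO 1000

ISO: 500 → 640 → 800 → 1000 — 1 stop higher (brighter).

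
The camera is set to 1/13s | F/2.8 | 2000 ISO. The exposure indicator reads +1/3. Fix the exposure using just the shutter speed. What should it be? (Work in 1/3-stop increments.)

1/15s

Overexposed by 1/3 stop → need 1/3 stop darker.
Shutter speed: 1/13 → 1/15.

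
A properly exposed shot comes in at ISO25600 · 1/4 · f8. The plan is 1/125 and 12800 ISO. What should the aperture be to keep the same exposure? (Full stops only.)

f/1.0

Shutter speed: 1/4 → 1/8 → 1/15 → 1/30 → 1/60 → 1/125 — 5 stops faster (darker).
ISO: 25600 → 12800 — 1 stop dropped (darker).
Net change so far: 6 stops darker. Offset with the aperture: f/8 → f/5.6 → f/4 → f/2.8 → f/2 → f/1.4 → f/1.0.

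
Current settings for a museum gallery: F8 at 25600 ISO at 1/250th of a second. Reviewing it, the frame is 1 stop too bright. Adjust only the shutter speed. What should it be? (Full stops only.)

Overexposed by 1 stop → need 1 stop darker.
Shutter speed: 1/250 → 1/500.

1/500s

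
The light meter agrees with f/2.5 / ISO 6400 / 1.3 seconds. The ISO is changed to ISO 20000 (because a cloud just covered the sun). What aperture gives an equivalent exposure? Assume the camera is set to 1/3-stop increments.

ISO: 6400 → 8000 → 10000 → 12800 → 16000 → 20000 — 1 2/3 stops higher (brighter).
Need 1 2/3 stops darker from the aperture: f/2.5 → f/2.8 → f/3.2 → f/3.5 → f/4 → f/4.5.

f/4.5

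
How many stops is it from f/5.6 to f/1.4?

4 stops

f/5.6 → f/4 → f/2.8 → f/2 → f/1.4 — count the steps: 4 stops.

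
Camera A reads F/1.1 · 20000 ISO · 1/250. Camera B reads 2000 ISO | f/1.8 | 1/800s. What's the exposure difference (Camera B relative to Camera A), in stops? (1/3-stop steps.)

Aperture: f/1.1 → f/1.2 → f/1.4 → f/1.6 → f/1.8 — 1 1/3 stops smaller aperture (darker).
Shutter speed: 1/250 → 1/320 → 1/400 → 1/500 → 1/640 → 1/800 — 1 2/3 stops faster (darker).
ISO: 20000 → 16000 → 12800 → 10000 → 8000 → 6400 → 5000 → 4000 → 3200 → 2500 → 2000 — 3 1/3 stops dropped (darker).
Net: −1 1/3 −1 2/3 −3 1/3 = −6 1/3 stops.

6 1/3 stops darker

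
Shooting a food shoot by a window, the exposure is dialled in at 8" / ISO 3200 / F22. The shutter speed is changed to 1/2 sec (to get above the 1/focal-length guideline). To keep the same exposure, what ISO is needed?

Shutter speed: 8 → 4 → 2 → 1 → 1/2 — 4 stops faster (darker).
Need 4 stops brighter from the ISO: 3200 → 6400 → 12800 → 25600 → 51200.

ISO 51200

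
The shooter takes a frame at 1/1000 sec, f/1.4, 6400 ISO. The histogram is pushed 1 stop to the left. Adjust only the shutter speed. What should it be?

1/500s

Underexposed by 1 stop → need 1 stop brighter.
Shutter speed: 1/1000 → 1/500.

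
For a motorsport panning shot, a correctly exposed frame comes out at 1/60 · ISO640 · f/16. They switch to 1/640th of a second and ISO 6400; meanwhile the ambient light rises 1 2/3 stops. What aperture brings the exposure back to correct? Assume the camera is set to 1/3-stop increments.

f/29

Scene light: 1 2/3 stops brighter.
Shutter speed: 1/60 → 1/80 → 1/100 → 1/125 → 1/160 → 1/200 → 1/250 → 1/320 → 1/400 → 1/500 → 1/640 — 3 1/3 stops faster (darker).
ISO: 640 → 800 → 1000 → 1250 → 1600 → 2000 → 2500 → 3200 → 4000 → 5000 → 6400 — 3 1/3 stops raised (brighter).
Net so far: 1 2/3 stops brighter. Aperture: f/16 → f/18 → f/20 → f/22 → f/25 → f/29.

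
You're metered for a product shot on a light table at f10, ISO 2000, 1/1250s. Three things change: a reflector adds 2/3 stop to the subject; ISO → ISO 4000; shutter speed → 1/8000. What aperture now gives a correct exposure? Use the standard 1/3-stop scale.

f/7.1

Scene light: 2/3 stop brighter.
ISO: 2000 → 2500 → 3200 → 4000 — 1 stop raised (brighter).
Shutter speed: 1/1250 → 1/1600 → 1/2000 → 1/2500 → 1/3200 → 1/4000 → 1/5000 → 1/6400 → 1/8000 — 2 2/3 stops faster (darker).
Net so far: 1 stop darker. Aperture: f/10 → f/9 → f/8 → f/7.1.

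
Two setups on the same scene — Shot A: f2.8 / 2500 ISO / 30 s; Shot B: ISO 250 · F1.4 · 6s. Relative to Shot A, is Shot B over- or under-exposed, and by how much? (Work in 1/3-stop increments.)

3 2/3 stops darker

Aperture: f/2.8 → f/2.5 → f/2.2 → f/2 → f/1.8 → f/1.6 → f/1.4 — 2 stops larger aperture (brighter).
Shutter speed: 30 → 25 → 20 → 15 → 13 → 10 → 8 → 6 — 2 1/3 stops faster (darker).
ISO: 2500 → 2000 → 1600 → 1250 → 1000 → 800 → 640 → 500 → 400 → 320 → 250 — 3 1/3 stops lower (darker).
Net: +2 −2 1/3 −3 1/3 = −3 2/3 stops.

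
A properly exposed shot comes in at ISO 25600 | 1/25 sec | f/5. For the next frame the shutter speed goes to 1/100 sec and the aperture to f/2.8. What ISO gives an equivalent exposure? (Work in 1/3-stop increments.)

ISO 32000

Shutter speed: 1/25 → 1/30 → 1/40 → 1/50 → 1/60 → 1/80 → 1/100 — 2 stops shorter (darker).
Aperture: f/5 → f/4.5 → f/4 → f/3.5 → f/3.2 → f/2.8 — 1 2/3 stops wider (brighter).
Net change so far: 1/3 stop darker. Offset with the ISO: 25600 → 32000.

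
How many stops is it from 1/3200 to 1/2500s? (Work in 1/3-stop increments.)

1/3 stop

1/3200 → 1/2500 — count the steps: 1 third-stops = 1/3 stop.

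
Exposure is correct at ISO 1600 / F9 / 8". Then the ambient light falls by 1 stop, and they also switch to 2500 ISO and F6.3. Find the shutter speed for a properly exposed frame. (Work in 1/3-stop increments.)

5 s

Scene light: 1 stop darker.
ISO: 1600 → 2000 → 2500 — 2/3 stop raised (brighter).
Aperture: f/9 → f/8 → f/7.1 → f/6.3 — 1 stop larger aperture (brighter).
Net so far: 2/3 stop brighter. Shutter speed: 8 → 6 → 5.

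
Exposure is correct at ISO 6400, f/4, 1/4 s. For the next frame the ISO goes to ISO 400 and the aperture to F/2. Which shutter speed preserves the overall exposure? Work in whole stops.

ISO: 6400 → 3200 → 1600 → 800 → 400 — 4 stops dropped (darker).
Aperture: f/4 → f/2.8 → f/2 — 2 stops opened up (brighter).
Net change so far: 2 stops darker. Offset with the shutter speed: 1/4 → 1/2 → 1.

1 s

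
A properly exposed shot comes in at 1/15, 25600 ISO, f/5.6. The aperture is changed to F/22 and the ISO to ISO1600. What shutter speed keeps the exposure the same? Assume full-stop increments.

Aperture: f/5.6 → f/8 → f/11 → f/16 → f/22 — 4 stops smaller aperture (darker).
ISO: 25600 → 12800 → 6400 → 3200 → 1600 — 4 stops lower (darker).
Net change so far: 8 stops darker. Offset with the shutter speed: 1/15 → 1/8 → 1/4 → 1/2 → 1 → 2 → 4 → 8 → 15.

15 s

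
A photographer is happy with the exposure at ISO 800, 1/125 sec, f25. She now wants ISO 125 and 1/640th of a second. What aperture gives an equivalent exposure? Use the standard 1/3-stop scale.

f/4.5

ISO: 800 → 640 → 500 → 400 → 320 → 250 → 200 → 160 → 125 — 2 2/3 stops dropped (darker).
Shutter speed: 1/125 → 1/160 → 1/200 → 1/250 → 1/320 → 1/400 → 1/500 → 1/640 — 2 1/3 stops shorter (darker).
Net change so far: 5 stops darker. Offset with the aperture: f/25 → f/22 → f/20 → f/18 → f/16 → f/14 → f/13 → f/11 → f/10 → f/9 → f/8 → f/7.1 → f/6.3 → f/5.6 → f/5 → f/4.5.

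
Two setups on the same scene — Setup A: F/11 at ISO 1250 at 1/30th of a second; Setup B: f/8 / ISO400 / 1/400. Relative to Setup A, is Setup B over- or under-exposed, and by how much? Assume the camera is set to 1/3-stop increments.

Aperture: f/11 → f/10 → f/9 → f/8 — 1 stop opened up (brighter).
Shutter speed: 1/30 → 1/40 → 1/50 → 1/60 → 1/80 → 1/100 → 1/125 → 1/160 → 1/200 → 1/250 → 1/320 → 1/400 — 3 2/3 stops shorter (darker).
ISO: 1250 → 1000 → 800 → 640 → 500 → 400 — 1 2/3 stops lower (darker).
Net: +1 −3 2/3 −1 2/3 = −4 1/3 stops.

4 1/3 stops darker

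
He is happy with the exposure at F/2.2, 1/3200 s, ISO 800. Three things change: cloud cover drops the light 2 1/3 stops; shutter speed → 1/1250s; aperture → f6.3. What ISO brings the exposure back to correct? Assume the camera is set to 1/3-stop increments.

ISO 12800

Scene light: 2 1/3 stops darker.
Shutter speed: 1/3200 → 1/2500 → 1/2000 → 1/1600 → 1/1250 — 1 1/3 stops longer (brighter).
Aperture: f/2.2 → f/2.5 → f/2.8 → f/3.2 → f/3.5 → f/4 → f/4.5 → f/5 → f/5.6 → f/6.3 — 3 stops smaller aperture (darker).
Net so far: 4 stops darker. ISO: 800 → 1000 → 1250 → 1600 → 2000 → 2500 → 3200 → 4000 → 5000 → 6400 → 8000 → 10000 → 12800.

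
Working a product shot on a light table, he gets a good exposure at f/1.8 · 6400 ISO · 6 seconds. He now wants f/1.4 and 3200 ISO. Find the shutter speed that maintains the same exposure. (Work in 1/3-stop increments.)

8 s

Aperture: f/1.8 → f/1.6 → f/1.4 — 2/3 stop wider (brighter).
ISO: 6400 → 5000 → 4000 → 3200 — 1 stop dropped (darker).
Net change so far: 1/3 stop darker. Offset with the shutter speed: 6 → 8.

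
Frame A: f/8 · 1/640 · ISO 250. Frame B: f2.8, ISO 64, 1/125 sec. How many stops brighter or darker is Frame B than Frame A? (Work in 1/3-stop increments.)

3 1/3 stops brighter

Aperture: f/8 → f/7.1 → f/6.3 → f/5.6 → f/5 → f/4.5 → f/4 → f/3.5 → f/3.2 → f/2.8 — 3 stops opened up (brighter).
Shutter speed: 1/640 → 1/500 → 1/400 → 1/320 → 1/250 → 1/200 → 1/160 → 1/125 — 2 1/3 stops slower (brighter).
ISO: 250 → 200 → 160 → 125 → 100 → 80 → 64 — 2 stops lower (darker).
Net: +3 +2 1/3 −2 = +3 1/3 stops.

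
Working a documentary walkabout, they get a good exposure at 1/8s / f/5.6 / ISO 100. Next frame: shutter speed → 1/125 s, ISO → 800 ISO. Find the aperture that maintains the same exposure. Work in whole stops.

f/4

Shutter speed: 1/8 → 1/15 → 1/30 → 1/60 → 1/125 — 4 stops shorter (darker).
ISO: 100 → 200 → 400 → 800 — 3 stops raised (brighter).
Net change so far: 1 stop darker. Offset with the aperture: f/5.6 → f/4.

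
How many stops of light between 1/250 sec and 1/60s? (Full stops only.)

2 stops

1/250 → 1/125 → 1/60 — count the steps: 2 stops.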